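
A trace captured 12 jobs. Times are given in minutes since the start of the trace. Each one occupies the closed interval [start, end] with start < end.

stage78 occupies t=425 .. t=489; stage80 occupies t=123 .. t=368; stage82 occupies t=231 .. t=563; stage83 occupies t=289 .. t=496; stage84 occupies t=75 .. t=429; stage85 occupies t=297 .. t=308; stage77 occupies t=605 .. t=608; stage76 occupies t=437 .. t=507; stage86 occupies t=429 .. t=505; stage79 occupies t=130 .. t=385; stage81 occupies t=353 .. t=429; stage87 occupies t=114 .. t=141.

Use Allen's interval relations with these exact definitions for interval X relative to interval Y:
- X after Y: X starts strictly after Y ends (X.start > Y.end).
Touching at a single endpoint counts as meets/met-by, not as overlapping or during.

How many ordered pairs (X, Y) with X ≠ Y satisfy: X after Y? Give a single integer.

Checking all 132 ordered pairs for relation 'after'; matching pairs in alphabetical order:
(stage76, stage79): stage76 after stage79 ✓
(stage76, stage80): stage76 after stage80 ✓
(stage76, stage81): stage76 after stage81 ✓
(stage76, stage84): stage76 after stage84 ✓
(stage76, stage85): stage76 after stage85 ✓
(stage76, stage87): stage76 after stage87 ✓
(stage77, stage76): stage77 after stage76 ✓
(stage77, stage78): stage77 after stage78 ✓
(stage77, stage79): stage77 after stage79 ✓
(stage77, stage80): stage77 after stage80 ✓
(stage77, stage81): stage77 after stage81 ✓
(stage77, stage82): stage77 after stage82 ✓
(stage77, stage83): stage77 after stage83 ✓
(stage77, stage84): stage77 after stage84 ✓
(stage77, stage85): stage77 after stage85 ✓
(stage77, stage86): stage77 after stage86 ✓
(stage77, stage87): stage77 after stage87 ✓
(stage78, stage79): stage78 after stage79 ✓
(stage78, stage80): stage78 after stage80 ✓
(stage78, stage85): stage78 after stage85 ✓
(stage78, stage87): stage78 after stage87 ✓
(stage81, stage85): stage81 after stage85 ✓
(stage81, stage87): stage81 after stage87 ✓
(stage82, stage87): stage82 after stage87 ✓
... plus 6 further pairs not listed.
Count: 30.

30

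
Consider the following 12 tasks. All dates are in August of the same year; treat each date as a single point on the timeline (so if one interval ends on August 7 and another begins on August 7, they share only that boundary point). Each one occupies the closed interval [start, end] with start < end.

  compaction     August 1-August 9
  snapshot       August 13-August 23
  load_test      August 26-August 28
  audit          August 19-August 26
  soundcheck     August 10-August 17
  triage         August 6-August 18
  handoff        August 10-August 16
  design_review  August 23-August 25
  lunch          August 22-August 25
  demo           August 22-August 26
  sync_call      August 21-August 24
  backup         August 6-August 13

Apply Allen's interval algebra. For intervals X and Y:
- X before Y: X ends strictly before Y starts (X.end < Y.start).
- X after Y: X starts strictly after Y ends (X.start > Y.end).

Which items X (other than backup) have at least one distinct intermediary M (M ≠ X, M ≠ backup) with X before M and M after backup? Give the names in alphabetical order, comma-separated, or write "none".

compaction, design_review, handoff, lunch, snapshot, soundcheck, sync_call, triage

Target backup = [August 6, August 13].
Intermediaries M with M after backup: audit, demo, design_review, load_test, lunch, sync_call.
Via audit — items with X before audit: compaction, handoff, soundcheck, triage.
Via demo — items with X before demo: compaction, handoff, soundcheck, triage.
Via design_review — items with X before design_review: compaction, handoff, soundcheck, triage.
Via load_test — items with X before load_test: compaction, design_review, handoff, lunch, snapshot, soundcheck, sync_call, triage.
Via lunch — items with X before lunch: compaction, handoff, soundcheck, triage.
Via sync_call — items with X before sync_call: compaction, handoff, soundcheck, triage.
Union: compaction, design_review, handoff, lunch, snapshot, soundcheck, sync_call, triage.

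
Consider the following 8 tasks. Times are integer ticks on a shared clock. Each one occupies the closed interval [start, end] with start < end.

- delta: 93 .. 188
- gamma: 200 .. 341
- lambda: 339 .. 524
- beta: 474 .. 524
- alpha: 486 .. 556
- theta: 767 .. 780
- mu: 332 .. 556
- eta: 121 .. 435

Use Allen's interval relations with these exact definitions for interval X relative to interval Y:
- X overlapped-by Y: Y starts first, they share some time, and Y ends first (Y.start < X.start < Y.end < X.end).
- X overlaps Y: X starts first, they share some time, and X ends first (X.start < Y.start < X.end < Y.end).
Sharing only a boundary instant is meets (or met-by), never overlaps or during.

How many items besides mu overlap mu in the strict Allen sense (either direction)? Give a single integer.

2

Target mu = [332, 556].
alpha [486, 556] → finishes → no.
beta [474, 524] → during → no.
delta [93, 188] → before → no.
eta [121, 435] → overlaps → counts.
gamma [200, 341] → overlaps → counts.
lambda [339, 524] → during → no.
theta [767, 780] → after → no.
Total: 2.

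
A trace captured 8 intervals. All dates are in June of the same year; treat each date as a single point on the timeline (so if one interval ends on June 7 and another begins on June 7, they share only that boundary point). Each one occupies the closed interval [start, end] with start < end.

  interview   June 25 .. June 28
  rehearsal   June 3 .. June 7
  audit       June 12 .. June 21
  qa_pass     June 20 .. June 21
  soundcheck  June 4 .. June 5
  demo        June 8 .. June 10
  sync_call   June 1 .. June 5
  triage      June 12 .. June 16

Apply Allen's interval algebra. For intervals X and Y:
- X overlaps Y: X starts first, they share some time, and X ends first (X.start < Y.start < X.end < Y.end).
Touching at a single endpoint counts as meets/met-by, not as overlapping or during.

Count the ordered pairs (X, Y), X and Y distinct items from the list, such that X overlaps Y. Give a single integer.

1

Checking all 56 ordered pairs for relation 'overlaps'; matching pairs in alphabetical order:
(sync_call, rehearsal): sync_call overlaps rehearsal ✓
Count: 1.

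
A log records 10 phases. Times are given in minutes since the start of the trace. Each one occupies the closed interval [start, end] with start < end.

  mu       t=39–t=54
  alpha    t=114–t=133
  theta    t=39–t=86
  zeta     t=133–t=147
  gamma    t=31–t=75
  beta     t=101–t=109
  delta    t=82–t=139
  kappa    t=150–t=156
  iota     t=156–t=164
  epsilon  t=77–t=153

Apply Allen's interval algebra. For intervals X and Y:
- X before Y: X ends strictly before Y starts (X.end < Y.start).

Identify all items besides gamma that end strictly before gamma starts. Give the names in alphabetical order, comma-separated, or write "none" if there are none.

Target gamma = [t=31, t=75].
alpha [t=114, t=133] → after → no.
beta [t=101, t=109] → after → no.
delta [t=82, t=139] → after → no.
epsilon [t=77, t=153] → after → no.
iota [t=156, t=164] → after → no.
kappa [t=150, t=156] → after → no.
mu [t=39, t=54] → during → no.
theta [t=39, t=86] → overlapped-by → no.
zeta [t=133, t=147] → after → no.
Result: none.

none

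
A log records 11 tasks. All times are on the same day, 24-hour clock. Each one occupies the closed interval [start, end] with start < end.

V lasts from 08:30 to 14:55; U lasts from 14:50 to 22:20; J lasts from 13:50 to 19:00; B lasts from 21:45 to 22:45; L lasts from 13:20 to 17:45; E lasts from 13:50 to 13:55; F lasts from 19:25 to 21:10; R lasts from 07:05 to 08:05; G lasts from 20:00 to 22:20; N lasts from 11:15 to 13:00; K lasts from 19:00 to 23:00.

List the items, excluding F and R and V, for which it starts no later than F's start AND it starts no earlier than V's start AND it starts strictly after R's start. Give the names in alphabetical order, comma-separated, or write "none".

E, J, K, L, N, U

Conditions: its start is no later than F's start (X.start <= 19:25) AND its start is no earlier than V's start (X.start >= 08:30) AND its start is strictly after R's start (X.start > 07:05).
B: start 21:45 <= 19:25? ✗; start 21:45 >= 08:30? ✓; start 21:45 > 07:05? ✓ → no.
E: start 13:50 <= 19:25? ✓; start 13:50 >= 08:30? ✓; start 13:50 > 07:05? ✓ → yes.
G: start 20:00 <= 19:25? ✗; start 20:00 >= 08:30? ✓; start 20:00 > 07:05? ✓ → no.
J: start 13:50 <= 19:25? ✓; start 13:50 >= 08:30? ✓; start 13:50 > 07:05? ✓ → yes.
K: start 19:00 <= 19:25? ✓; start 19:00 >= 08:30? ✓; start 19:00 > 07:05? ✓ → yes.
L: start 13:20 <= 19:25? ✓; start 13:20 >= 08:30? ✓; start 13:20 > 07:05? ✓ → yes.
N: start 11:15 <= 19:25? ✓; start 11:15 >= 08:30? ✓; start 11:15 > 07:05? ✓ → yes.
U: start 14:50 <= 19:25? ✓; start 14:50 >= 08:30? ✓; start 14:50 > 07:05? ✓ → yes.
Result: E, J, K, L, N, U.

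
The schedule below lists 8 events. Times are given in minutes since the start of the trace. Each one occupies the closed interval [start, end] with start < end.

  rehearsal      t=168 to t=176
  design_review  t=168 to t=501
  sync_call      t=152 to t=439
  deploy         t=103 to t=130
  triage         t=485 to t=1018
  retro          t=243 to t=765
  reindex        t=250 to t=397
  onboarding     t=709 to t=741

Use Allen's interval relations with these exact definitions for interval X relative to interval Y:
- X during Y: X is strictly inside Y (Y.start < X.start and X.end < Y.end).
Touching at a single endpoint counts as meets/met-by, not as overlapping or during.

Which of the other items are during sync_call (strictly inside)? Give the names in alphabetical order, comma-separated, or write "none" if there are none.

Target sync_call = [t=152, t=439].
deploy [t=103, t=130] → before → no.
design_review [t=168, t=501] → overlapped-by → no.
onboarding [t=709, t=741] → after → no.
rehearsal [t=168, t=176] → during → yes.
reindex [t=250, t=397] → during → yes.
retro [t=243, t=765] → overlapped-by → no.
triage [t=485, t=1018] → after → no.
Result: rehearsal, reindex.

rehearsal, reindex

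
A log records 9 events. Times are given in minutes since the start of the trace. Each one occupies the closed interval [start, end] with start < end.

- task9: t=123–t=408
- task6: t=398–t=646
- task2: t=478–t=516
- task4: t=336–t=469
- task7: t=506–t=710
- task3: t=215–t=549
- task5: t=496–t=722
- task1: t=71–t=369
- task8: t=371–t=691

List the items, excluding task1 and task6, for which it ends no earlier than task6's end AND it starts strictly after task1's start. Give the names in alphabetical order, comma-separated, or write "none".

task5, task7, task8

Conditions: its end is no earlier than task6's end (X.end >= t=646) AND its start is strictly after task1's start (X.start > t=71).
task2: end t=516 >= t=646? ✗; start t=478 > t=71? ✓ → no.
task3: end t=549 >= t=646? ✗; start t=215 > t=71? ✓ → no.
task4: end t=469 >= t=646? ✗; start t=336 > t=71? ✓ → no.
task5: end t=722 >= t=646? ✓; start t=496 > t=71? ✓ → yes.
task7: end t=710 >= t=646? ✓; start t=506 > t=71? ✓ → yes.
task8: end t=691 >= t=646? ✓; start t=371 > t=71? ✓ → yes.
task9: end t=408 >= t=646? ✗; start t=123 > t=71? ✓ → no.
Result: task5, task7, task8.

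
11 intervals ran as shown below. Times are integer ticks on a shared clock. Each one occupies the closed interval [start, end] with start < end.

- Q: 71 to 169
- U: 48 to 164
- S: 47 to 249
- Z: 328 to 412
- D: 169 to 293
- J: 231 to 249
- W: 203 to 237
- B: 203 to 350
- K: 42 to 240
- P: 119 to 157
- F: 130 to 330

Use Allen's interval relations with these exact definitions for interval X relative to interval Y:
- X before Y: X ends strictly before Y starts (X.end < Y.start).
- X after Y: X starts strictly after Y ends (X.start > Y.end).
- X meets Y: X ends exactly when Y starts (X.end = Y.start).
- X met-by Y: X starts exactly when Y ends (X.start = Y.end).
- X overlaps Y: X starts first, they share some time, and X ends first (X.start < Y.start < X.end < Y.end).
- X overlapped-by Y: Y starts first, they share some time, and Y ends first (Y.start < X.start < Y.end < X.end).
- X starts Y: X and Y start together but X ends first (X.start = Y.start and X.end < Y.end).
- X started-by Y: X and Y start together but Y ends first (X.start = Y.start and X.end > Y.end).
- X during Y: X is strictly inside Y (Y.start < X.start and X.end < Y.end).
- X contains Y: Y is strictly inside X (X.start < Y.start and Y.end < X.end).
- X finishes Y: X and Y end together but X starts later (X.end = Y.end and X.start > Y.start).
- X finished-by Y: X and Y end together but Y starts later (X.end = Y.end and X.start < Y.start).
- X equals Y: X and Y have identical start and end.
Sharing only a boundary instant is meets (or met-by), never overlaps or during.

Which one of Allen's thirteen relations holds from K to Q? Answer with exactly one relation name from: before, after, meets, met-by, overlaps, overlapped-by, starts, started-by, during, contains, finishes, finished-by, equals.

contains

K = [42, 240]; Q = [71, 169].
Compare endpoints: K.start < Q.start, K.start < Q.end, K.end > Q.start, K.end > Q.end.
That pattern is 'contains'.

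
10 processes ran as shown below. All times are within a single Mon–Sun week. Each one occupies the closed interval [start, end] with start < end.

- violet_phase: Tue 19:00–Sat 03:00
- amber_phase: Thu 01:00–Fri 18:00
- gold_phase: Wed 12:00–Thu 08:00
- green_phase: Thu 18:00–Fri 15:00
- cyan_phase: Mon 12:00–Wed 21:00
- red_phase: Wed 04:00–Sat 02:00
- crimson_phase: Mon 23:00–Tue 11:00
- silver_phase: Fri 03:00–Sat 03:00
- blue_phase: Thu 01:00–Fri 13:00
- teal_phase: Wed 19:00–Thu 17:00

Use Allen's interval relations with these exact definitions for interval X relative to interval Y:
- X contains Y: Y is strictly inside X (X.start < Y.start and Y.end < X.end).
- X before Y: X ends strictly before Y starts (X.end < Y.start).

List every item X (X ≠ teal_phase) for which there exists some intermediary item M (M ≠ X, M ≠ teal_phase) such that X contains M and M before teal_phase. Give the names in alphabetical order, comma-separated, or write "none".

Target teal_phase = [Wed 19:00, Thu 17:00].
Intermediaries M with M before teal_phase: crimson_phase.
Via crimson_phase — items with X contains crimson_phase: cyan_phase.
Union: cyan_phase.

cyan_phase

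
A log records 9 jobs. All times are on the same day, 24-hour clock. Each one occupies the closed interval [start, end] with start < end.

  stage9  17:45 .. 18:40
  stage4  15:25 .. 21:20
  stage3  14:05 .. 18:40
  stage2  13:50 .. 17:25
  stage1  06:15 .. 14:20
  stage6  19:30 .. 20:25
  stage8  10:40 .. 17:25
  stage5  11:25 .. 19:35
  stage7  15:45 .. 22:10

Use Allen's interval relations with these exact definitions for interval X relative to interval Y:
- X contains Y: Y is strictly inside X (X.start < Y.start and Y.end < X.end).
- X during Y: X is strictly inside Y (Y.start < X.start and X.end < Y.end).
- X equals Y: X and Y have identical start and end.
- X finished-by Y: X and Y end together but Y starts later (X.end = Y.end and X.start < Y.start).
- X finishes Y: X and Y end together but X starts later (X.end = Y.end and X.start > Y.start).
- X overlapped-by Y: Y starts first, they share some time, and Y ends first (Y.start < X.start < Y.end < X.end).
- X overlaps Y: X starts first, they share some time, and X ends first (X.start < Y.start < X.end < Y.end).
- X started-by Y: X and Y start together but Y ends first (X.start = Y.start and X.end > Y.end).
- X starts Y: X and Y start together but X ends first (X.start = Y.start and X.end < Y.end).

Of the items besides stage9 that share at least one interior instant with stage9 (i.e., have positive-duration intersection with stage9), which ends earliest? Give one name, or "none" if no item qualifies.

Target stage9 = [17:45, 18:40].
stage1 [06:15, 14:20] → before → excluded.
stage2 [13:50, 17:25] → before → excluded.
stage3 [14:05, 18:40] → finished-by → candidate.
stage4 [15:25, 21:20] → contains → candidate.
stage5 [11:25, 19:35] → contains → candidate.
stage6 [19:30, 20:25] → after → excluded.
stage7 [15:45, 22:10] → contains → candidate.
stage8 [10:40, 17:25] → before → excluded.
Among candidates, earliest end is 18:40 → stage3.

stage3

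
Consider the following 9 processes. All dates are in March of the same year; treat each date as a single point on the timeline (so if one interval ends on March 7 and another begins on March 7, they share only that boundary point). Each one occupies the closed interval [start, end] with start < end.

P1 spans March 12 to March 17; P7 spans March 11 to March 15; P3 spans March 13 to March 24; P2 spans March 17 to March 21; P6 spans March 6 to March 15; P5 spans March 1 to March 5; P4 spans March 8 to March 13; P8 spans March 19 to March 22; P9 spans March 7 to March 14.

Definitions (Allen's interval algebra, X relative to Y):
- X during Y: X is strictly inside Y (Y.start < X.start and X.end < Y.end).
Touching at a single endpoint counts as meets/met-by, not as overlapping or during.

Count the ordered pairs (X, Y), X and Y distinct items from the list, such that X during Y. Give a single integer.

5

Checking all 72 ordered pairs for relation 'during'; matching pairs in alphabetical order:
(P2, P3): P2 during P3 ✓
(P4, P6): P4 during P6 ✓
(P4, P9): P4 during P9 ✓
(P8, P3): P8 during P3 ✓
(P9, P6): P9 during P6 ✓
Count: 5.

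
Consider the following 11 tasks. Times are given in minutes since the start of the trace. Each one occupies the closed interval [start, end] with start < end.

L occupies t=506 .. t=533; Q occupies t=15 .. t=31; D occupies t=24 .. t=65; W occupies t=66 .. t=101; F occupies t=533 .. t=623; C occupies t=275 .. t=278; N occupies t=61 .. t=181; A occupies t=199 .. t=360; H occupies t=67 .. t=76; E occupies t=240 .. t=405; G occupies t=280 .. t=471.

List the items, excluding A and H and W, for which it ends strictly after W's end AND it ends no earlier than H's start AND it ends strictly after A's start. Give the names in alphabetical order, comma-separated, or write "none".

Conditions: its end is strictly after W's end (X.end > t=101) AND its end is no earlier than H's start (X.end >= t=67) AND its end is strictly after A's start (X.end > t=199).
C: end t=278 > t=101? ✓; end t=278 >= t=67? ✓; end t=278 > t=199? ✓ → yes.
D: end t=65 > t=101? ✗; end t=65 >= t=67? ✗; end t=65 > t=199? ✗ → no.
E: end t=405 > t=101? ✓; end t=405 >= t=67? ✓; end t=405 > t=199? ✓ → yes.
F: end t=623 > t=101? ✓; end t=623 >= t=67? ✓; end t=623 > t=199? ✓ → yes.
G: end t=471 > t=101? ✓; end t=471 >= t=67? ✓; end t=471 > t=199? ✓ → yes.
L: end t=533 > t=101? ✓; end t=533 >= t=67? ✓; end t=533 > t=199? ✓ → yes.
N: end t=181 > t=101? ✓; end t=181 >= t=67? ✓; end t=181 > t=199? ✗ → no.
Q: end t=31 > t=101? ✗; end t=31 >= t=67? ✗; end t=31 > t=199? ✗ → no.
Result: C, E, F, G, L.

C, E, F, G, L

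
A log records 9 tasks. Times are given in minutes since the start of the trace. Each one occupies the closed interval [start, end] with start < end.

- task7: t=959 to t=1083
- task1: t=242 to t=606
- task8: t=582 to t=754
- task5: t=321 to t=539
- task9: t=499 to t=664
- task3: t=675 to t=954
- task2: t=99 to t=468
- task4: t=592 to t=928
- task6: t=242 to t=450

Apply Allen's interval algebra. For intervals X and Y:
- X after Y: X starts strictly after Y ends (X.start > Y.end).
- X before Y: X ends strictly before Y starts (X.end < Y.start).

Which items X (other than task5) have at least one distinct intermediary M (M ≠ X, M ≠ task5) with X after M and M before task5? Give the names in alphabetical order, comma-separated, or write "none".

Target task5 = [t=321, t=539].
Intermediaries M with M before task5: none.
Union: none.

none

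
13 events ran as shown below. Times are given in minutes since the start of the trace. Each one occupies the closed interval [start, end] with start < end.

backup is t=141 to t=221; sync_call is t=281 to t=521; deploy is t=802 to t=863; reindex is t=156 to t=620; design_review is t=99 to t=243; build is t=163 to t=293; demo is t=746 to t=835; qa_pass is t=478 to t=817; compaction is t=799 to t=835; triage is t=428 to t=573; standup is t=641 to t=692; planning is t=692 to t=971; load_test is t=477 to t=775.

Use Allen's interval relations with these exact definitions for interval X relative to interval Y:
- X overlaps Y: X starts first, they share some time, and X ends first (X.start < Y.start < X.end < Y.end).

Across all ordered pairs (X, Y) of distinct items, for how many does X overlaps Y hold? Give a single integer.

21

Checking all 156 ordered pairs for relation 'overlaps'; matching pairs in alphabetical order:
(backup, build): backup overlaps build ✓
(backup, reindex): backup overlaps reindex ✓
(build, sync_call): build overlaps sync_call ✓
(compaction, deploy): compaction overlaps deploy ✓
(demo, deploy): demo overlaps deploy ✓
(design_review, build): design_review overlaps build ✓
(design_review, reindex): design_review overlaps reindex ✓
(load_test, demo): load_test overlaps demo ✓
(load_test, planning): load_test overlaps planning ✓
(load_test, qa_pass): load_test overlaps qa_pass ✓
(qa_pass, compaction): qa_pass overlaps compaction ✓
(qa_pass, demo): qa_pass overlaps demo ✓
(qa_pass, deploy): qa_pass overlaps deploy ✓
(qa_pass, planning): qa_pass overlaps planning ✓
(reindex, load_test): reindex overlaps load_test ✓
(reindex, qa_pass): reindex overlaps qa_pass ✓
(sync_call, load_test): sync_call overlaps load_test ✓
(sync_call, qa_pass): sync_call overlaps qa_pass ✓
(sync_call, triage): sync_call overlaps triage ✓
(triage, load_test): triage overlaps load_test ✓
(triage, qa_pass): triage overlaps qa_pass ✓
Count: 21.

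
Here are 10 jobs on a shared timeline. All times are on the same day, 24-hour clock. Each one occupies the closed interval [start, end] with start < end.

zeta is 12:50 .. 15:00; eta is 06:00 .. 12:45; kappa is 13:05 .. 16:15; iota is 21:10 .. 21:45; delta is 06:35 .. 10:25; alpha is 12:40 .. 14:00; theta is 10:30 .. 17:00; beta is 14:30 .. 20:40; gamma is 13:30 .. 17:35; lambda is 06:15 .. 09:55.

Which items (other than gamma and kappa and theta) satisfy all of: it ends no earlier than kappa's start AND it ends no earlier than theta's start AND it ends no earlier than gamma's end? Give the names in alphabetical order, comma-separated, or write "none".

beta, iota

Conditions: its end is no earlier than kappa's start (X.end >= 13:05) AND its end is no earlier than theta's start (X.end >= 10:30) AND its end is no earlier than gamma's end (X.end >= 17:35).
alpha: end 14:00 >= 13:05? ✓; end 14:00 >= 10:30? ✓; end 14:00 >= 17:35? ✗ → no.
beta: end 20:40 >= 13:05? ✓; end 20:40 >= 10:30? ✓; end 20:40 >= 17:35? ✓ → yes.
delta: end 10:25 >= 13:05? ✗; end 10:25 >= 10:30? ✗; end 10:25 >= 17:35? ✗ → no.
eta: end 12:45 >= 13:05? ✗; end 12:45 >= 10:30? ✓; end 12:45 >= 17:35? ✗ → no.
iota: end 21:45 >= 13:05? ✓; end 21:45 >= 10:30? ✓; end 21:45 >= 17:35? ✓ → yes.
lambda: end 09:55 >= 13:05? ✗; end 09:55 >= 10:30? ✗; end 09:55 >= 17:35? ✗ → no.
zeta: end 15:00 >= 13:05? ✓; end 15:00 >= 10:30? ✓; end 15:00 >= 17:35? ✗ → no.
Result: beta, iota.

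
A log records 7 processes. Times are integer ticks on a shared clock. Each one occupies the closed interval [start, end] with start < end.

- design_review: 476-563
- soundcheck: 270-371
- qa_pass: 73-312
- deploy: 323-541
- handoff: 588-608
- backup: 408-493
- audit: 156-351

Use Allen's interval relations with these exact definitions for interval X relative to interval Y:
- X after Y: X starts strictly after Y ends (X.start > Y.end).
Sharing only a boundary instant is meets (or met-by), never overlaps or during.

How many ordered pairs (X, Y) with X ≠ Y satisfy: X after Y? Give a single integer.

Checking all 42 ordered pairs for relation 'after'; matching pairs in alphabetical order:
(backup, audit): backup after audit ✓
(backup, qa_pass): backup after qa_pass ✓
(backup, soundcheck): backup after soundcheck ✓
(deploy, qa_pass): deploy after qa_pass ✓
(design_review, audit): design_review after audit ✓
(design_review, qa_pass): design_review after qa_pass ✓
(design_review, soundcheck): design_review after soundcheck ✓
(handoff, audit): handoff after audit ✓
(handoff, backup): handoff after backup ✓
(handoff, deploy): handoff after deploy ✓
(handoff, design_review): handoff after design_review ✓
(handoff, qa_pass): handoff after qa_pass ✓
(handoff, soundcheck): handoff after soundcheck ✓
Count: 13.

13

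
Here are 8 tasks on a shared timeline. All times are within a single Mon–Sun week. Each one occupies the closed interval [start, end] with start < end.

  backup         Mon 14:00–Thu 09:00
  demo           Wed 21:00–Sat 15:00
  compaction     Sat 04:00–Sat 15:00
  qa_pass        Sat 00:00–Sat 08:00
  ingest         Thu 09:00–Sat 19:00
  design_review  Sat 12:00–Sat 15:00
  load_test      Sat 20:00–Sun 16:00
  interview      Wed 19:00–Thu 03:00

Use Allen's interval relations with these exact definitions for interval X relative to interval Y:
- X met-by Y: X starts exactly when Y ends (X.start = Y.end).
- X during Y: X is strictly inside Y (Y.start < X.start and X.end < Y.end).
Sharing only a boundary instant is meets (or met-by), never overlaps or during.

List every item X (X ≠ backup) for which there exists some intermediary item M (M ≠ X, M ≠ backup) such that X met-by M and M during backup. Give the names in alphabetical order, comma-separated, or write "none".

none

Target backup = [Mon 14:00, Thu 09:00].
Intermediaries M with M during backup: interview.
Via interview — items with X met-by interview: none.
Union: none.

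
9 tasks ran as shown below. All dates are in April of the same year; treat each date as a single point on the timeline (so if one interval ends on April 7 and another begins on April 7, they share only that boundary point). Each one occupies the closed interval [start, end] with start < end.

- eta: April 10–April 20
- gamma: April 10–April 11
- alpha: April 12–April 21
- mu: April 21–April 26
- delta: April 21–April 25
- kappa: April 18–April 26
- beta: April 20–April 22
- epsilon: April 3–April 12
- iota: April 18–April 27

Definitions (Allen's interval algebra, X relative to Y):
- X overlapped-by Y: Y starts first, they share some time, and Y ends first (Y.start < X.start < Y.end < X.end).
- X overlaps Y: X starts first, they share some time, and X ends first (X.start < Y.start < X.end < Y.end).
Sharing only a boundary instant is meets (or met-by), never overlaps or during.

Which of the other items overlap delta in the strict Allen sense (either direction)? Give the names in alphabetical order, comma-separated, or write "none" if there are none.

beta

Target delta = [April 21, April 25].
alpha [April 12, April 21] → meets → no.
beta [April 20, April 22] → overlaps → yes.
epsilon [April 3, April 12] → before → no.
eta [April 10, April 20] → before → no.
gamma [April 10, April 11] → before → no.
iota [April 18, April 27] → contains → no.
kappa [April 18, April 26] → contains → no.
mu [April 21, April 26] → started-by → no.
Result: beta.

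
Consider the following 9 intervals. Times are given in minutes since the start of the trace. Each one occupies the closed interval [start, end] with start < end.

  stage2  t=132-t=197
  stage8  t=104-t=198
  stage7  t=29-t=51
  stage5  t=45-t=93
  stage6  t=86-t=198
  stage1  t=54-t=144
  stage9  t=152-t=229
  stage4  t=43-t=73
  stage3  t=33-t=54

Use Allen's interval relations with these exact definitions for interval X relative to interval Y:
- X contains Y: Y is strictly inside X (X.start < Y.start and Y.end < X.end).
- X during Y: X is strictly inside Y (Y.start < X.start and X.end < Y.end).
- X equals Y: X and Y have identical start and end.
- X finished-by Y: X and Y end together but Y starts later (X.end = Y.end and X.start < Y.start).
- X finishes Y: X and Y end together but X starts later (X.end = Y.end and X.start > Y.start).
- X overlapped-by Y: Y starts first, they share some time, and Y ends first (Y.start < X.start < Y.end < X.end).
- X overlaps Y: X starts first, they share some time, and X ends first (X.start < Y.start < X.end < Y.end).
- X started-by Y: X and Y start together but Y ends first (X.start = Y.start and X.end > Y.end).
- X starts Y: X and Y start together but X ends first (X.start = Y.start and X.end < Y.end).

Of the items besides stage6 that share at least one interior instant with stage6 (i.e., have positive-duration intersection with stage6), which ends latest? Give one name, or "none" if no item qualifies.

stage9

Target stage6 = [t=86, t=198].
stage1 [t=54, t=144] → overlaps → candidate.
stage2 [t=132, t=197] → during → candidate.
stage3 [t=33, t=54] → before → excluded.
stage4 [t=43, t=73] → before → excluded.
stage5 [t=45, t=93] → overlaps → candidate.
stage7 [t=29, t=51] → before → excluded.
stage8 [t=104, t=198] → finishes → candidate.
stage9 [t=152, t=229] → overlapped-by → candidate.
Among candidates, latest end is t=229 → stage9.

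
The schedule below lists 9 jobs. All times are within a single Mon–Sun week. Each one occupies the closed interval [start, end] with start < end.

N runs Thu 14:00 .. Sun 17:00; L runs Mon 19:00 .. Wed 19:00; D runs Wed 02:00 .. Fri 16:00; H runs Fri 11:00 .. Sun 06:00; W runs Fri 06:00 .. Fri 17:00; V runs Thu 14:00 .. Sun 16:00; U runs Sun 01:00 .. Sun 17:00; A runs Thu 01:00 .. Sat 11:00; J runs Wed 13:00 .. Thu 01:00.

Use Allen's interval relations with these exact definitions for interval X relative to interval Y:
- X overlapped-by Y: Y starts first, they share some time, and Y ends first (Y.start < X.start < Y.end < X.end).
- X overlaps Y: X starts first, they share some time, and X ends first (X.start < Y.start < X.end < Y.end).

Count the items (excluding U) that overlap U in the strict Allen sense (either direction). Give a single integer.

Target U = [Sun 01:00, Sun 17:00].
A [Thu 01:00, Sat 11:00] → before → no.
D [Wed 02:00, Fri 16:00] → before → no.
H [Fri 11:00, Sun 06:00] → overlaps → counts.
J [Wed 13:00, Thu 01:00] → before → no.
L [Mon 19:00, Wed 19:00] → before → no.
N [Thu 14:00, Sun 17:00] → finished-by → no.
V [Thu 14:00, Sun 16:00] → overlaps → counts.
W [Fri 06:00, Fri 17:00] → before → no.
Total: 2.

2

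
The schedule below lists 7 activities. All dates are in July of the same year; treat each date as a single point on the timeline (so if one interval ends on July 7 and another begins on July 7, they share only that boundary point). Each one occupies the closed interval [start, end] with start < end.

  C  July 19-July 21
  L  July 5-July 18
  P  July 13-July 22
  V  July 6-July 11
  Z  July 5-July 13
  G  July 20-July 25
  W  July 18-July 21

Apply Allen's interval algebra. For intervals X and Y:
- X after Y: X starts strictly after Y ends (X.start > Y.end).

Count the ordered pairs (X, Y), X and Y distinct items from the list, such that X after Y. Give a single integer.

Checking all 42 ordered pairs for relation 'after'; matching pairs in alphabetical order:
(C, L): C after L ✓
(C, V): C after V ✓
(C, Z): C after Z ✓
(G, L): G after L ✓
(G, V): G after V ✓
(G, Z): G after Z ✓
(P, V): P after V ✓
(W, V): W after V ✓
(W, Z): W after Z ✓
Count: 9.

9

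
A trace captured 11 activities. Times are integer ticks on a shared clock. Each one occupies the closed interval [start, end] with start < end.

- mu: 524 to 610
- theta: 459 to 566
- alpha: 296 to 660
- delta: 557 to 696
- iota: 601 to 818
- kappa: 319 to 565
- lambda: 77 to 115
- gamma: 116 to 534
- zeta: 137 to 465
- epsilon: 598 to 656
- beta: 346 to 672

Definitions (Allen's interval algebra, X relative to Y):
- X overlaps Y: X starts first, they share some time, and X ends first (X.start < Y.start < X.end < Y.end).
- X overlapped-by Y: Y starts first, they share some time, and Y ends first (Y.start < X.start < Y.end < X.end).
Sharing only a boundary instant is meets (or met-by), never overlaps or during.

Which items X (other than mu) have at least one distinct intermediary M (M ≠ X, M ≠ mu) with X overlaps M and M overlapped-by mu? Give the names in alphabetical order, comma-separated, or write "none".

Target mu = [524, 610].
Intermediaries M with M overlapped-by mu: delta, epsilon, iota.
Via delta — items with X overlaps delta: alpha, beta, kappa, theta.
Via epsilon — items with X overlaps epsilon: none.
Via iota — items with X overlaps iota: alpha, beta, delta, epsilon.
Union: alpha, beta, delta, epsilon, kappa, theta.

alpha, beta, delta, epsilon, kappa, theta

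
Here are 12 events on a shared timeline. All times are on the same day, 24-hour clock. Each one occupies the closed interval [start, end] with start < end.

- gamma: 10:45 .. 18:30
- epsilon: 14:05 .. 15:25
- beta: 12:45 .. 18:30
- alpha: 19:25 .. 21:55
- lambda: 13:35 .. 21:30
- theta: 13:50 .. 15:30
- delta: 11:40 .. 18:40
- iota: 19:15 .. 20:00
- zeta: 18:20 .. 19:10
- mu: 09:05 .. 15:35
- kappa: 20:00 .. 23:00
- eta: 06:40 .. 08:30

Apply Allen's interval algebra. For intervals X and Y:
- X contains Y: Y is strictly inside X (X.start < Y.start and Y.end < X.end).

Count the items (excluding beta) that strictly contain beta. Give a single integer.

1

Target beta = [12:45, 18:30].
alpha [19:25, 21:55] → after → no.
delta [11:40, 18:40] → contains → counts.
epsilon [14:05, 15:25] → during → no.
eta [06:40, 08:30] → before → no.
gamma [10:45, 18:30] → finished-by → no.
iota [19:15, 20:00] → after → no.
kappa [20:00, 23:00] → after → no.
lambda [13:35, 21:30] → overlapped-by → no.
mu [09:05, 15:35] → overlaps → no.
theta [13:50, 15:30] → during → no.
zeta [18:20, 19:10] → overlapped-by → no.
Total: 1.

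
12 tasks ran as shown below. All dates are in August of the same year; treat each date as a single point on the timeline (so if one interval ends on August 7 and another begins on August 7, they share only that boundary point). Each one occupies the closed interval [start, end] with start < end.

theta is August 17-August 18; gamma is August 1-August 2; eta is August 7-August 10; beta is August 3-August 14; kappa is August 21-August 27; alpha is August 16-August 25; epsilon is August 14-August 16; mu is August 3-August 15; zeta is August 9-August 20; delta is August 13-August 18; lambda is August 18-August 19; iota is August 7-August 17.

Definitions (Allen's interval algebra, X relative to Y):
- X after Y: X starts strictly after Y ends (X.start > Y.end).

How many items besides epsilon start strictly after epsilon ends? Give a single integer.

Target epsilon = [August 14, August 16].
alpha [August 16, August 25] → met-by → no.
beta [August 3, August 14] → meets → no.
delta [August 13, August 18] → contains → no.
eta [August 7, August 10] → before → no.
gamma [August 1, August 2] → before → no.
iota [August 7, August 17] → contains → no.
kappa [August 21, August 27] → after → counts.
lambda [August 18, August 19] → after → counts.
mu [August 3, August 15] → overlaps → no.
theta [August 17, August 18] → after → counts.
zeta [August 9, August 20] → contains → no.
Total: 3.

3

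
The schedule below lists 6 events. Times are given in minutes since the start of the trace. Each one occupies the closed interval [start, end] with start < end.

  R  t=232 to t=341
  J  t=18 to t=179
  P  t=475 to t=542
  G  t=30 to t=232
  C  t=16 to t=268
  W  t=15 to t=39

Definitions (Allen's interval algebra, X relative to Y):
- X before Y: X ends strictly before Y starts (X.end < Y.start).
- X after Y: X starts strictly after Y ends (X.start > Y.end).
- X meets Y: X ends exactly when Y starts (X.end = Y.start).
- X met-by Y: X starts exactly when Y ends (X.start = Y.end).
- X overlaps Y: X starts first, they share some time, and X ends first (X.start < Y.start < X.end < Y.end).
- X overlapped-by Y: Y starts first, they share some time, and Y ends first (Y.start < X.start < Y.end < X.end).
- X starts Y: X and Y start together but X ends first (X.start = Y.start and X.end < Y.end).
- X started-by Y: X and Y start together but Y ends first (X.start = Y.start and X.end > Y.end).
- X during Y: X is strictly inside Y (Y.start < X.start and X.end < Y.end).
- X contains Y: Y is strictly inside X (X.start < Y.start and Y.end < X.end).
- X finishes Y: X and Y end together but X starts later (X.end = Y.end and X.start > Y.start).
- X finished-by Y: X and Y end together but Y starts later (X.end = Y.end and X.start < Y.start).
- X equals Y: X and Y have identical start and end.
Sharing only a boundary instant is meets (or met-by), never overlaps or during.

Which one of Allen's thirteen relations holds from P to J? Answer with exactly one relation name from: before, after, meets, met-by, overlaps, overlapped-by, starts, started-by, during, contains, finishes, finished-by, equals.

P = [t=475, t=542]; J = [t=18, t=179].
Compare endpoints: P.start > J.start, P.start > J.end, P.end > J.start, P.end > J.end.
That pattern is 'after'.

after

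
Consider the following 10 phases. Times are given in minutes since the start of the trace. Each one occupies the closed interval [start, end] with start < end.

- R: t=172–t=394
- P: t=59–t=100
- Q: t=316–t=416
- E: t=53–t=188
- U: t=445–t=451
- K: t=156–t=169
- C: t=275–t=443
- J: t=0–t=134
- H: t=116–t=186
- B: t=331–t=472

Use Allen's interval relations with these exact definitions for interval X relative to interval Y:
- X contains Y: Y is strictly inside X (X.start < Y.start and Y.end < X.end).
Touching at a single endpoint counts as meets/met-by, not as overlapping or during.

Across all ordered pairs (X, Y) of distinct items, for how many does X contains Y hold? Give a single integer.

Checking all 90 ordered pairs for relation 'contains'; matching pairs in alphabetical order:
(B, U): B contains U ✓
(C, Q): C contains Q ✓
(E, H): E contains H ✓
(E, K): E contains K ✓
(E, P): E contains P ✓
(H, K): H contains K ✓
(J, P): J contains P ✓
Count: 7.

7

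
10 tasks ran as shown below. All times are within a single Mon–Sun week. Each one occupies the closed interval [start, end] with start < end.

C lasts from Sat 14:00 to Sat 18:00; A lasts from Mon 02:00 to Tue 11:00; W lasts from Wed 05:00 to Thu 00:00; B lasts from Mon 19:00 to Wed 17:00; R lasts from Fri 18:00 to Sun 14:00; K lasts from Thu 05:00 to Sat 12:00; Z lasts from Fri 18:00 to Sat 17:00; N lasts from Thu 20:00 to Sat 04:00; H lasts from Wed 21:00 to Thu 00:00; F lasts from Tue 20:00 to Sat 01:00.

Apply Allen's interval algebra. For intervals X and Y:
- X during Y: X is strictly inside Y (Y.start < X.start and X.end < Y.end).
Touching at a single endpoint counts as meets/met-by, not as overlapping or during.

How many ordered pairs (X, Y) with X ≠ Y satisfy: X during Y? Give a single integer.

4

Checking all 90 ordered pairs for relation 'during'; matching pairs in alphabetical order:
(C, R): C during R ✓
(H, F): H during F ✓
(N, K): N during K ✓
(W, F): W during F ✓
Count: 4.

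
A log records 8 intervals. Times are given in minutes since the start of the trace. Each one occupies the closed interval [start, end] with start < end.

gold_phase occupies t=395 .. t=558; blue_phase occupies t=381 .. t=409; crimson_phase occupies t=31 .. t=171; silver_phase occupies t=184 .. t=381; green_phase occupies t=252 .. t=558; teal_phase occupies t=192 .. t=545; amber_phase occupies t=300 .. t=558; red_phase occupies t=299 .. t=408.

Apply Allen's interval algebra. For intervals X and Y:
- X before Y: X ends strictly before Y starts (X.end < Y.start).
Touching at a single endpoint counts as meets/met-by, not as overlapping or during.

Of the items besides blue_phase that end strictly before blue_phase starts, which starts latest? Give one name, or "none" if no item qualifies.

crimson_phase

Target blue_phase = [t=381, t=409].
amber_phase [t=300, t=558] → contains → excluded.
crimson_phase [t=31, t=171] → before → candidate.
gold_phase [t=395, t=558] → overlapped-by → excluded.
green_phase [t=252, t=558] → contains → excluded.
red_phase [t=299, t=408] → overlaps → excluded.
silver_phase [t=184, t=381] → meets → excluded.
teal_phase [t=192, t=545] → contains → excluded.
Among candidates, latest start is t=31 → crimson_phase.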